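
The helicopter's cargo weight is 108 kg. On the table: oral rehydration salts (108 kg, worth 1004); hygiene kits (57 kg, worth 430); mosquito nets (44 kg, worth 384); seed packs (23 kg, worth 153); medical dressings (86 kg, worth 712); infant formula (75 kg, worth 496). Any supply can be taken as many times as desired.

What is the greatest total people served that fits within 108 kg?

1004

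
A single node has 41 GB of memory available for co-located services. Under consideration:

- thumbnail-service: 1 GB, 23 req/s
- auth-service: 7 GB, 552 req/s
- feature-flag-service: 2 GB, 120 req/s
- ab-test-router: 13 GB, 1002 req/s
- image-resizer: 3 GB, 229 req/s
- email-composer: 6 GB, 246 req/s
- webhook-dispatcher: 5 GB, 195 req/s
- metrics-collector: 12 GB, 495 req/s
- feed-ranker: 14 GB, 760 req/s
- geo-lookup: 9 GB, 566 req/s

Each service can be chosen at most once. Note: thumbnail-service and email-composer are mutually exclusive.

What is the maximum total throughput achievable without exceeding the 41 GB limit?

2715

Auth-service + feature-flag-service + ab-test-router + image-resizer + email-composer + geo-lookup uses 40 of the 41 GB and totals 2715.
The closest alternative, thumbnail-service + auth-service + feature-flag-service + ab-test-router + image-resizer + webhook-dispatcher + geo-lookup, reaches only 2687.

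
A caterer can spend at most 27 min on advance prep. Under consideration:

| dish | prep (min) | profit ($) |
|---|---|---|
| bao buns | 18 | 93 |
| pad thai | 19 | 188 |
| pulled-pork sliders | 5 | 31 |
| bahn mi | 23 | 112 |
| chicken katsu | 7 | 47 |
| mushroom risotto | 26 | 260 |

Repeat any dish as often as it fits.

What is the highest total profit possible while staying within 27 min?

260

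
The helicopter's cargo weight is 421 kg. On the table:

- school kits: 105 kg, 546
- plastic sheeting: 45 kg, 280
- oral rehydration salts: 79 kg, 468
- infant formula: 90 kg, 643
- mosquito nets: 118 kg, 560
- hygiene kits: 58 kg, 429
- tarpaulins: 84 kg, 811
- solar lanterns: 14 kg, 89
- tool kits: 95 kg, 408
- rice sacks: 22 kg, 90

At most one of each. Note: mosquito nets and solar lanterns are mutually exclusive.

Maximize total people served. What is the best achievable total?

Density check — tarpaulins 9.65, hygiene kits 7.40, infant formula 7.14, solar lanterns 6.36 are the best per kg.
A density-first pass picks plastic sheeting + oral rehydration salts + infant formula + hygiene kits + tarpaulins + solar lanterns + rice sacks — 2810 at 392 kg.
Dropping plastic sheeting and solar lanterns and rice sacks frees 81 kg; slotting in school kits (105 kg) lifts the total to 2897 at 416 kg.

2897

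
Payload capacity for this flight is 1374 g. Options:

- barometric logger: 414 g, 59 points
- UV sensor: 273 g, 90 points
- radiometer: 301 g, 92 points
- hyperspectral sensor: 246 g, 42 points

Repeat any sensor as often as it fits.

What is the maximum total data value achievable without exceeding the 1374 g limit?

450

Ranking by ratio (data value/g): UV sensor 0.33, radiometer 0.31, hyperspectral sensor 0.17.
Best packing: 5×UV sensor — 1365 g, 450 total.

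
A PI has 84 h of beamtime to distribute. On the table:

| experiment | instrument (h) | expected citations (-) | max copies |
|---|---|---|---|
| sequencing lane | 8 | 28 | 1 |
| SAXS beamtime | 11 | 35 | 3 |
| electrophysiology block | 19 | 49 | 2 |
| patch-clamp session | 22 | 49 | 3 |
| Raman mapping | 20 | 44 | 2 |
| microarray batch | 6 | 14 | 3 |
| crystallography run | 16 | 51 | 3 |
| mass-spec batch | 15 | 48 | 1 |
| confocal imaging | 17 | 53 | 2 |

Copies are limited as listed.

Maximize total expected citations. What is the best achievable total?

269

A density-first pass picks sequencing lane + SAXS beamtime + 3×crystallography run + mass-spec batch — 264 at 82 h.
Dropping mass-spec batch frees 15 h; slotting in confocal imaging (17 h) lifts the total to 269 at 84 h.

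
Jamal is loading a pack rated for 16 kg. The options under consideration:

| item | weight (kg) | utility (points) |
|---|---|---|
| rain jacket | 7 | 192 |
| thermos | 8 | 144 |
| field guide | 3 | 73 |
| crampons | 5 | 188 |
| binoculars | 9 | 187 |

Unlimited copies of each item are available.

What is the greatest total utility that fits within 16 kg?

Density check — crampons 37.60, rain jacket 27.43, field guide 24.33, binoculars 20.78 are the best per kg.
Taking 3×crampons: 15 kg used, 564 in utility.
That's the maximum — no swap from here does better than 564.

564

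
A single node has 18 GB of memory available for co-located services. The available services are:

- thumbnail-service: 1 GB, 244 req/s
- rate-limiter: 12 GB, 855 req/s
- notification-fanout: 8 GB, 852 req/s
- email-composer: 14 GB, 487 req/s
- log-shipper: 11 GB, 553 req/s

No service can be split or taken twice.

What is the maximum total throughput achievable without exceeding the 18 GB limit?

A density-first pass picks thumbnail-service + notification-fanout — 1096 at 9 GB.
Replace notification-fanout with rate-limiter: the trade gains 3 net, giving 1099 at 13 GB.
The closest alternative, thumbnail-service + notification-fanout, reaches only 1096.

1099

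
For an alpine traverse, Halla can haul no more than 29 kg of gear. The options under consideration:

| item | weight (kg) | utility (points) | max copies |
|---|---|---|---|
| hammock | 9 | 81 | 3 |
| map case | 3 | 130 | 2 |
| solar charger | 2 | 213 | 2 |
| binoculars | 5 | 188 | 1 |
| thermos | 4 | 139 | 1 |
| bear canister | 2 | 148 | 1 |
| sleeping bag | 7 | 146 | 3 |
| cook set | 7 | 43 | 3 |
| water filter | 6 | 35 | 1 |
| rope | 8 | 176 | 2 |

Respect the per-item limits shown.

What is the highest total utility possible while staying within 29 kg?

Density check — solar charger 106.50, bear canister 74.00, map case 43.33 are the best per kg.
Taking 2×map case + 2×solar charger + binoculars + thermos + bear canister + rope: 29 kg used, 1337 in utility.

1337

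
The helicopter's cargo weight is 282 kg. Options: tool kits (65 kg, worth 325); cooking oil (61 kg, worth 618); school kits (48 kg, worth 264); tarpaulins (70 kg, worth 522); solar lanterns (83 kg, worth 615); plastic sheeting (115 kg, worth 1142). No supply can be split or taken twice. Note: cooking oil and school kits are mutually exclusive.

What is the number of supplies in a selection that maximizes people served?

Best achievable people served is 2375.
For example cooking oil + solar lanterns + plastic sheeting achieves it, using 259 kg.
All optima have 3 supplies.

3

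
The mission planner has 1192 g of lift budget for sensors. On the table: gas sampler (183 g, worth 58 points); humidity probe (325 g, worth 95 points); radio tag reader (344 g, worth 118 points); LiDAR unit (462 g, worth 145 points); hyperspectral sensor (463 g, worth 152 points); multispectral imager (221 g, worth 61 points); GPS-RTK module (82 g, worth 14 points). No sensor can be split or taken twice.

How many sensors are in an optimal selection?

4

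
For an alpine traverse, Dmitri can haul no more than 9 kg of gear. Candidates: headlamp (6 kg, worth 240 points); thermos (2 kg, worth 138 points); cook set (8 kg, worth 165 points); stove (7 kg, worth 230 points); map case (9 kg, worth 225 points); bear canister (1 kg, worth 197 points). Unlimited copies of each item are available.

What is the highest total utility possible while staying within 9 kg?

Ranking by ratio (utility/kg): bear canister 197.00, thermos 69.00, headlamp 40.00, stove 32.86.
Taking 9×bear canister: 9 kg used, 1773 in utility.
That's the maximum — no swap from here does better than 1773.

1773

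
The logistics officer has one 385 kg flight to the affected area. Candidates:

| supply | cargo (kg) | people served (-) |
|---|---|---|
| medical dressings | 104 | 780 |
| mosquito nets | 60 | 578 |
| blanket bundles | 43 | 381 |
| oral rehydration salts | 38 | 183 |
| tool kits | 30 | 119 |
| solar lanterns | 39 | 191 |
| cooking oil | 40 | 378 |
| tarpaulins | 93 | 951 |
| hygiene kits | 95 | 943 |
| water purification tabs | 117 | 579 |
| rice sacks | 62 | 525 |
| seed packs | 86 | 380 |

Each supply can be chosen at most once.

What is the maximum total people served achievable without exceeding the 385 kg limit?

Density check — tarpaulins 10.23, hygiene kits 9.93, mosquito nets 9.63, cooking oil 9.45 are the best per kg.
The ratio heuristic lands on mosquito nets + blanket bundles + solar lanterns + cooking oil + tarpaulins + hygiene kits (3422) but leaves 15 kg idle.
The 79 kg tied up in solar lanterns and cooking oil is better spent on tool kits + rice sacks — total rises to 3497 (383 kg).

3497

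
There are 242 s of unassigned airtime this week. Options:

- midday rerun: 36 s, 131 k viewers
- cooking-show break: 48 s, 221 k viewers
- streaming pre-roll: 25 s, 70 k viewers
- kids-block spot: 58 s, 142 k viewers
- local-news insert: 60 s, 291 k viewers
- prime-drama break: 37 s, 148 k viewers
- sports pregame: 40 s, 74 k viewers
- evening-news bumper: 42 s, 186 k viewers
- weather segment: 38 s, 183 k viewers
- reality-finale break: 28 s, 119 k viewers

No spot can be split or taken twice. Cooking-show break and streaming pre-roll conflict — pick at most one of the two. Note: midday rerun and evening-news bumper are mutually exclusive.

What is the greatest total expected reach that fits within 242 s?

1029

Taking cooking-show break + local-news insert + prime-drama break + evening-news bumper + weather segment: 225 s used, 1029 in expected reach.
No other feasible combination exceeds 1029.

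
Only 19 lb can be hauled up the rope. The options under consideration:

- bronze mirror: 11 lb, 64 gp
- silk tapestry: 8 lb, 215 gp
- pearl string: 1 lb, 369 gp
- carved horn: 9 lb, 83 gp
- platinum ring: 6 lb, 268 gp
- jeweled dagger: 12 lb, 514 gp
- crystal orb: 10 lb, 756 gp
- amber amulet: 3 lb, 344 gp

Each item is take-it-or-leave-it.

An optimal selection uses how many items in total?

3

Optimal total is 1469.
For example pearl string + crystal orb + amber amulet achieves it, using 14 lb.
All optima have 3 items.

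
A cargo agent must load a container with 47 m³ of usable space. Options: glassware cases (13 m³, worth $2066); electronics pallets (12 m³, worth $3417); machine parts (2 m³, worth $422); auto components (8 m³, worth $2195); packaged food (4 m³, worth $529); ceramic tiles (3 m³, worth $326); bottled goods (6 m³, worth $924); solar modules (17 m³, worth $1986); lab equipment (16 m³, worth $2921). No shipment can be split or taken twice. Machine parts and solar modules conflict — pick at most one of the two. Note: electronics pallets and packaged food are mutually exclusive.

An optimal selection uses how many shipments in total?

Optimal total is 10205.
For example electronics pallets + machine parts + auto components + ceramic tiles + bottled goods + lab equipment achieves it, using 47 m³.
All optima have 6 shipments.

6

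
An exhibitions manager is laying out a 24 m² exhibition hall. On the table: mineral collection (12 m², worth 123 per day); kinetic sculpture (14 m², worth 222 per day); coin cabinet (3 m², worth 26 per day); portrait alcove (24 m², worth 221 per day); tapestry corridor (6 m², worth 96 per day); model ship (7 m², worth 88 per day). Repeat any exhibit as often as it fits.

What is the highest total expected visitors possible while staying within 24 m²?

Density check — tapestry corridor 16.00, kinetic sculpture 15.86, model ship 12.57 are the best per m².
4×tapestry corridor uses 24 of the 24 m² and totals 384.

384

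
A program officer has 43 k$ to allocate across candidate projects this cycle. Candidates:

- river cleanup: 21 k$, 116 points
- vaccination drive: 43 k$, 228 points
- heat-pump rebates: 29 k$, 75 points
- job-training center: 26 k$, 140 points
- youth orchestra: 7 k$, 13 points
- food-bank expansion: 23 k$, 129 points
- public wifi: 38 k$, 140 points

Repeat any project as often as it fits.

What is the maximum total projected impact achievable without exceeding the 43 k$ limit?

Ranking by ratio (projected impact/k$): food-bank expansion 5.61, river cleanup 5.52, job-training center 5.38, vaccination drive 5.30.
A density-first pass picks 2×youth orchestra + food-bank expansion — 155 at 37 k$.
Dropping 2×youth orchestra and food-bank expansion frees 37 k$; slotting in 2×river cleanup (42 k$) lifts the total to 232 at 42 k$.

232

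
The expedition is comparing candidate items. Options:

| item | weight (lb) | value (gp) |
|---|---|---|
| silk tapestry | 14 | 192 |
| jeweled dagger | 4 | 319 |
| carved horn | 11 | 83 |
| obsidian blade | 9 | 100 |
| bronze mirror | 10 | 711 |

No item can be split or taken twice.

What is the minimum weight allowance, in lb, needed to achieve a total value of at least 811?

14

Minimise lb subject to total value ≥ 811.
jeweled dagger + bronze mirror: 1030 value at 14 lb.
Below 14 lb the best achievable stays under 811.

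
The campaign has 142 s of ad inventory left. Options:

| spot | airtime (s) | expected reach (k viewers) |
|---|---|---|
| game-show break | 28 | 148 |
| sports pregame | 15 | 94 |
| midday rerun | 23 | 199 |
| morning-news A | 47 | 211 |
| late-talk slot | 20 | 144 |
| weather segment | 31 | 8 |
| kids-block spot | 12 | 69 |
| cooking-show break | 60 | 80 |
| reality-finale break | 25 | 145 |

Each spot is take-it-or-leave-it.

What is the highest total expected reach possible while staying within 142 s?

862

Ranking by ratio (expected reach/s): midday rerun 8.65, late-talk slot 7.20, sports pregame 6.27.
Filling by ratio: game-show break + sports pregame + midday rerun + late-talk slot + kids-block spot + reality-finale break for 799, with 19 s left unused.
The 28 s tied up in game-show break is better spent on morning-news A — total rises to 862 (142 s).
Runner-up game-show break + sports pregame + midday rerun + late-talk slot + kids-block spot + reality-finale break tops out at 799.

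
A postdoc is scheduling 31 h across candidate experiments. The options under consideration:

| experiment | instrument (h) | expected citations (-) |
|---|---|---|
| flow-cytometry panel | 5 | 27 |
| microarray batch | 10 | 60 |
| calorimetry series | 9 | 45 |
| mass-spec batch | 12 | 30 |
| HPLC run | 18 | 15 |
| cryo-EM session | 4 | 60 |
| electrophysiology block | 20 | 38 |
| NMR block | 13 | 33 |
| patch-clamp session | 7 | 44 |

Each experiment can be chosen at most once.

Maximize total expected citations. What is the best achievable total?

A density-first pass picks flow-cytometry panel + microarray batch + cryo-EM session + patch-clamp session — 191 at 26 h.
The 5 h tied up in flow-cytometry panel is better spent on calorimetry series — total rises to 209 (30 h).
Runner-up flow-cytometry panel + microarray batch + calorimetry series + cryo-EM session tops out at 192.

209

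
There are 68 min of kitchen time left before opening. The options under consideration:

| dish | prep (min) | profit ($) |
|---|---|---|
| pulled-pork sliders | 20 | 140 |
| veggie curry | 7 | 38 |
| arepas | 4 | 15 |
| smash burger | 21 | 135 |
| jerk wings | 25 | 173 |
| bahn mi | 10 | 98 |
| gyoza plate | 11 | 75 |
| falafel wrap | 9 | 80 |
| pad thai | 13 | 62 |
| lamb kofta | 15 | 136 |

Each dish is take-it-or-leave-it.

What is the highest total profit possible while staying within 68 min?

529

The ratio ordering already packs tightly: pulled-pork sliders + bahn mi + gyoza plate + falafel wrap + lamb kofta, 65 min, 529.
Runner-up veggie curry + jerk wings + bahn mi + falafel wrap + lamb kofta tops out at 525.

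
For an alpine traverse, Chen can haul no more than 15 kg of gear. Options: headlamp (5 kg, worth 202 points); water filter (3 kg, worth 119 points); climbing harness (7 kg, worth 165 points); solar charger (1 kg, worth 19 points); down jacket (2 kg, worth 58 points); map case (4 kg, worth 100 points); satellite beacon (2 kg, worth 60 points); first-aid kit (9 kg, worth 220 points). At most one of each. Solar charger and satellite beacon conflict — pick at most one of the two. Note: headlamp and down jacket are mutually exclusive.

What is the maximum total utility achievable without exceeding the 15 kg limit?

Headlamp + water filter + climbing harness uses 15 of the 15 kg and totals 486.

486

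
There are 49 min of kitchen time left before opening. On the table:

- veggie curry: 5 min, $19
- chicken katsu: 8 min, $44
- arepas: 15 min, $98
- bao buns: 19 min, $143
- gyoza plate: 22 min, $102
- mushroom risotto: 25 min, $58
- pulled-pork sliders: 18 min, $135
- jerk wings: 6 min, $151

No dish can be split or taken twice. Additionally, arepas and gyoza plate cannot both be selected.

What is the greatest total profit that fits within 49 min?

448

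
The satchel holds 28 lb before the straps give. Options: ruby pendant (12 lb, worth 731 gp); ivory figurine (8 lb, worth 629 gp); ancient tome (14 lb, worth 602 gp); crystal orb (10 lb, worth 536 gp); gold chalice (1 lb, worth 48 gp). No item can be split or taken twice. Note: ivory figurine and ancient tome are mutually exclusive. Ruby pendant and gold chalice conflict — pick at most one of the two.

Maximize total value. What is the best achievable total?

Best packing: ruby pendant + ivory figurine — 20 lb, 1360 total.
Every other selection either busts 28 lb or breaks a pairing rule or fails to beat 1360.

1360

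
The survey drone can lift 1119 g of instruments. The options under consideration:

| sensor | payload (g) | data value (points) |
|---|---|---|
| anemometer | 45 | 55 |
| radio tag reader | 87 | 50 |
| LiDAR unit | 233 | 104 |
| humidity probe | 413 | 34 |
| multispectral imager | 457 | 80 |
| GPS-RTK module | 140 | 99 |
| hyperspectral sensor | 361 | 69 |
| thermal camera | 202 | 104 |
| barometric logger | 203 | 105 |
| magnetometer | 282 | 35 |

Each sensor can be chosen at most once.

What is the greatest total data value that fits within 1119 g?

By data value per g: anemometer 1.22, GPS-RTK module 0.71, radio tag reader 0.57, barometric logger 0.52 lead.
Taking anemometer + radio tag reader + LiDAR unit + GPS-RTK module + thermal camera + barometric logger: 910 g used, 517 in data value.
Runner-up anemometer + LiDAR unit + GPS-RTK module + thermal camera + barometric logger + magnetometer tops out at 502.

517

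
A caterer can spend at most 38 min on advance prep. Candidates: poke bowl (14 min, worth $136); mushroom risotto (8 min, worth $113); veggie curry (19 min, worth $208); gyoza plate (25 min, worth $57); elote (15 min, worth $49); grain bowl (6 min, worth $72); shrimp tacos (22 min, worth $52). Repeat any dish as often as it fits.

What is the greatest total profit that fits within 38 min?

The ratio ordering already packs tightly: 4×mushroom risotto + grain bowl, 38 min, 524.
Every other selection either busts 38 min or fails to beat 524.

524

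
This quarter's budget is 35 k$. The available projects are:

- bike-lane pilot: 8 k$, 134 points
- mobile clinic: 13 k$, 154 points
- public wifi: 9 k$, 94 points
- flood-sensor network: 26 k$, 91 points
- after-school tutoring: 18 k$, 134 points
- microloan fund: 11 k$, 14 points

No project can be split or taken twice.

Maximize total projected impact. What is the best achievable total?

The ratio ordering already packs tightly: bike-lane pilot + mobile clinic + public wifi, 30 k$, 382.
An exhaustive check of the 64 subsets confirms 382.

382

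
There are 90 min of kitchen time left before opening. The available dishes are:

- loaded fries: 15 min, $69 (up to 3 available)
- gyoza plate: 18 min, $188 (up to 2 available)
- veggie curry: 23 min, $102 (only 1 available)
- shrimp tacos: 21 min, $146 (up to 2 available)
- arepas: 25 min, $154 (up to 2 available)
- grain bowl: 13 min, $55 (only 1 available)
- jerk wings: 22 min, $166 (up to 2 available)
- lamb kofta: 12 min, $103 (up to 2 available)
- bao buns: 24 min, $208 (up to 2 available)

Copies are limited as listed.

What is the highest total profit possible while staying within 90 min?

810

Filling by ratio: 2×gyoza plate + 2×bao buns for 792, with 6 min left unused.
Dropping gyoza plate frees 18 min; slotting in 2×lamb kofta (24 min) lifts the total to 810 at 90 min.
No other feasible combination exceeds 810.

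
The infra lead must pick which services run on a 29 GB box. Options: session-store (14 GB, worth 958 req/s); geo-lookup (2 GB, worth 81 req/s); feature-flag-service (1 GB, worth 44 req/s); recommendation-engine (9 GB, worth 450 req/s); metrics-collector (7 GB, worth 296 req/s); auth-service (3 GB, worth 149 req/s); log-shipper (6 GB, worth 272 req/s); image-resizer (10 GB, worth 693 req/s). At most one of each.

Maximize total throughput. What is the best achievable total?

1881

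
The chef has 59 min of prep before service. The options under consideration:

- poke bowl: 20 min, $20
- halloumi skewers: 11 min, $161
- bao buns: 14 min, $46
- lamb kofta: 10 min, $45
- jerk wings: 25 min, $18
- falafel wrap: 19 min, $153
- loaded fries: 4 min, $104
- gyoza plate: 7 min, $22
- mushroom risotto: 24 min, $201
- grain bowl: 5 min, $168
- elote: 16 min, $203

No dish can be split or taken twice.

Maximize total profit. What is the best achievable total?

789

Taking halloumi skewers + falafel wrap + loaded fries + grain bowl + elote: 55 min used, 789 in profit.
The closest alternative, halloumi skewers + mushroom risotto + grain bowl + elote, reaches only 733.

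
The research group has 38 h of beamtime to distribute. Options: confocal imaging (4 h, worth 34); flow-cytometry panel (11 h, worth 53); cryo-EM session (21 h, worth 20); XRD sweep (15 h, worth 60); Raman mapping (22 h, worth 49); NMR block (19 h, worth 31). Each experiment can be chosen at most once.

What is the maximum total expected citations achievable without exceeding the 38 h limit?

147

Taking confocal imaging + flow-cytometry panel + XRD sweep: 30 h used, 147 in expected citations.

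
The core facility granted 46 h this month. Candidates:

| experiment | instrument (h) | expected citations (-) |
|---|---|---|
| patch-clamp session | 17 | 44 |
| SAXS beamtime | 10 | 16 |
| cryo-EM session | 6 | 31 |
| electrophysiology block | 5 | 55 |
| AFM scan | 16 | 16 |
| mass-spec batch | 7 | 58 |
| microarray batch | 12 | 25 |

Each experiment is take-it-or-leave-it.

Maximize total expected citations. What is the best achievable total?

Taking patch-clamp session + SAXS beamtime + cryo-EM session + electrophysiology block + mass-spec batch: 45 h used, 204 in expected citations.
Every other selection either busts 46 h or fails to beat 204.

204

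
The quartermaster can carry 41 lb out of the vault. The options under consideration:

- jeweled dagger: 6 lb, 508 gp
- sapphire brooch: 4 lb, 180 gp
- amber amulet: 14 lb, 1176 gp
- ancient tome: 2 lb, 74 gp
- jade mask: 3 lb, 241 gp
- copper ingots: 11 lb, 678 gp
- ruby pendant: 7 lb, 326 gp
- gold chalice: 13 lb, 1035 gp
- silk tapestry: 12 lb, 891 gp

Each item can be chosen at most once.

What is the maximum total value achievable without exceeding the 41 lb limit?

3176

By value per lb: jeweled dagger 84.67, amber amulet 84.00, jade mask 80.33 lead.
Greedy by ratio would take jeweled dagger + sapphire brooch + amber amulet + jade mask + gold chalice: 40 lb used, total 3140.
Reworking the packing: amber amulet + ancient tome + gold chalice + silk tapestry uses 41 lb and improves the total to 3176.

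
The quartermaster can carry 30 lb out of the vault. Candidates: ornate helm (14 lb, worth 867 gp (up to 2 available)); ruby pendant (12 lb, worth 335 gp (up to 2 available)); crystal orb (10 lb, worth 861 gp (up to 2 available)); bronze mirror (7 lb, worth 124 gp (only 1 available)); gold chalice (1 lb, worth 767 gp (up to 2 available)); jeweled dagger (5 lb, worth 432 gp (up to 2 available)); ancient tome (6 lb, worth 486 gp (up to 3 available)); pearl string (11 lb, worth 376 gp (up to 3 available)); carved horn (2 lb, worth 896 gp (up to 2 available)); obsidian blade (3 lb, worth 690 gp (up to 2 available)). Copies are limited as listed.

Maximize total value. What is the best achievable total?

6164

Taking the top-ratio items first gives 2×gold chalice + 2×jeweled dagger + ancient tome + 2×carved horn + 2×obsidian blade for 6056 (28 lb).
Dropping 2×jeweled dagger frees 10 lb; slotting in 2×ancient tome (12 lb) lifts the total to 6164 at 30 lb.
Nothing else within 30 lb beats 6164.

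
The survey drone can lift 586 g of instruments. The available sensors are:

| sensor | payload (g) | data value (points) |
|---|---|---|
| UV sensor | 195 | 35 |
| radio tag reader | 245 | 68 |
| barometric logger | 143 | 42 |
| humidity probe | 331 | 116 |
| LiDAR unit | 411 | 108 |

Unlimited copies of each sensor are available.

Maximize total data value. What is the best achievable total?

Density check — humidity probe 0.35, barometric logger 0.29, radio tag reader 0.28 are the best per g.
A density-first pass picks barometric logger + humidity probe — 158 at 474 g.
Dropping barometric logger frees 143 g; slotting in radio tag reader (245 g) lifts the total to 184 at 576 g.
Every other selection either busts 586 g or fails to beat 184.

184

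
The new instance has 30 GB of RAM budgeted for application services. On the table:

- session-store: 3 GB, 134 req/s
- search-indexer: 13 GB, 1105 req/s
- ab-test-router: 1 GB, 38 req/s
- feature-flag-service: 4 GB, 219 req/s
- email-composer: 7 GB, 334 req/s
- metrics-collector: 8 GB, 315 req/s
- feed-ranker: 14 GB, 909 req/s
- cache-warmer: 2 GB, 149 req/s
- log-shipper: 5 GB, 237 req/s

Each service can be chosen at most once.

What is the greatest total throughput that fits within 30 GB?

The ratio ordering already packs tightly: search-indexer + ab-test-router + feed-ranker + cache-warmer, 30 GB, 2201.
That's the maximum — no swap from here does better than 2201.

2201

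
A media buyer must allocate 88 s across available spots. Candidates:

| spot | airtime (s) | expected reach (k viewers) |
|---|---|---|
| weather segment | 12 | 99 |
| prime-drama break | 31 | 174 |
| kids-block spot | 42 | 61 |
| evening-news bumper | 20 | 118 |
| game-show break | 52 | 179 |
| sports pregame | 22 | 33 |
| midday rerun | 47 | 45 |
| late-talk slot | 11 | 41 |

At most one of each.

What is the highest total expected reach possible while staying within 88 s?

Weather segment + prime-drama break + evening-news bumper + late-talk slot uses 74 of the 88 s and totals 432.

432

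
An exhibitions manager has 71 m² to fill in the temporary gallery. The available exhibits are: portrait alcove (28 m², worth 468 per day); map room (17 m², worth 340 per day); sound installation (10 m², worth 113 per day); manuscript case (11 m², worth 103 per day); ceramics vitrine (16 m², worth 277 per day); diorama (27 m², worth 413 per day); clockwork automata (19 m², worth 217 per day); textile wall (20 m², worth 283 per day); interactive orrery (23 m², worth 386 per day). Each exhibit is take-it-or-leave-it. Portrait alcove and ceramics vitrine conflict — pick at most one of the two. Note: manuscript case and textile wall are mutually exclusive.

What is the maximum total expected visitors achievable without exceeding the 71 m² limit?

1194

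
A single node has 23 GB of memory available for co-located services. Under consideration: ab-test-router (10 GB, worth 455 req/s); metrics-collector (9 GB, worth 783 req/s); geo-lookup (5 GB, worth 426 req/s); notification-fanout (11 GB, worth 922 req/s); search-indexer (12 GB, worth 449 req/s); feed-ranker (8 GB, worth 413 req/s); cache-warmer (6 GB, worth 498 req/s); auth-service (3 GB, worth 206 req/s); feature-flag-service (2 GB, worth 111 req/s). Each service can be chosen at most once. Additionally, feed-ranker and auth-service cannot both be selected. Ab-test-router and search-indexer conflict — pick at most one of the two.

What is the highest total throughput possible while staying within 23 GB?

Metrics-collector + geo-lookup + cache-warmer + auth-service uses 23 of the 23 GB and totals 1913.
No other feasible combination exceeds 1913.

1913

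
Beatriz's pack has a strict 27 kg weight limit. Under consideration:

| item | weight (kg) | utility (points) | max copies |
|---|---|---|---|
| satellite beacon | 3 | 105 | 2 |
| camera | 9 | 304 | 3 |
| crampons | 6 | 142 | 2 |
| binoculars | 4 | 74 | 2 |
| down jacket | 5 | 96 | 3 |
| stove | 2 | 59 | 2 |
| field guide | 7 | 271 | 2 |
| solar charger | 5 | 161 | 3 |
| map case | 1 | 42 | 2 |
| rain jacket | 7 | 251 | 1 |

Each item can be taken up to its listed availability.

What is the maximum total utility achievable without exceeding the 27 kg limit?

1003

Density check — map case 42.00, field guide 38.71, rain jacket 35.86, satellite beacon 35.00 are the best per kg.
Filling by ratio: satellite beacon + 2×field guide + 2×map case + rain jacket for 982, with 1 kg left unused.
Replace 2×map case with satellite beacon: the trade gains 21 net, giving 1003 at 27 kg.
No other feasible combination exceeds 1003.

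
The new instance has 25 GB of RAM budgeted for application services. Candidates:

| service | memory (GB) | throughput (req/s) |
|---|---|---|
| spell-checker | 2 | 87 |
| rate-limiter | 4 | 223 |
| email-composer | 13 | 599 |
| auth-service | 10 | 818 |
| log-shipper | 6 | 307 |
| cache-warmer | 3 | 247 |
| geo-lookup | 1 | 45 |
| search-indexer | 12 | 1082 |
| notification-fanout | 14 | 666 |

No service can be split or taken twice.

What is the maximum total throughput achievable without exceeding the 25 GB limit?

2147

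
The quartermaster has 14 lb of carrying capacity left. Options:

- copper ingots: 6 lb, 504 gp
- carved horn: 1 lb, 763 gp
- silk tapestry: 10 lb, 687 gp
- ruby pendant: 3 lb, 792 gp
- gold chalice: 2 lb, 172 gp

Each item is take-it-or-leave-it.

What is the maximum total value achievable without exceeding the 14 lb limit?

By value per lb: carved horn 763.00, ruby pendant 264.00, gold chalice 86.00 lead.
Taking the top-ratio items first gives copper ingots + carved horn + ruby pendant + gold chalice for 2231 (12 lb).
The 8 lb tied up in copper ingots and gold chalice is better spent on silk tapestry — total rises to 2242 (14 lb).
The closest alternative, copper ingots + carved horn + ruby pendant + gold chalice, reaches only 2231.

2242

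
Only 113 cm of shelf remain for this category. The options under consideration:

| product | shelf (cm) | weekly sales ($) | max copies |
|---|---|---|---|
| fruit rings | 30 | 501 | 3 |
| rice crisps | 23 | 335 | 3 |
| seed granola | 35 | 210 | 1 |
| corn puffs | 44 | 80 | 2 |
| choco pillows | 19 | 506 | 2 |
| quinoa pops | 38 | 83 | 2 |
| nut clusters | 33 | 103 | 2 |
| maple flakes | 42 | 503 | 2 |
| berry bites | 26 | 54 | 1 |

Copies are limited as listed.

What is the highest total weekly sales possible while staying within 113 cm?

Density check — choco pillows 26.63, fruit rings 16.70, rice crisps 14.57 are the best per cm.
Filling by ratio: 2×fruit rings + 2×choco pillows for 2014, with 15 cm left unused.
Dropping 2×fruit rings frees 60 cm; slotting in 3×rice crisps (69 cm) lifts the total to 2017 at 107 cm.

2017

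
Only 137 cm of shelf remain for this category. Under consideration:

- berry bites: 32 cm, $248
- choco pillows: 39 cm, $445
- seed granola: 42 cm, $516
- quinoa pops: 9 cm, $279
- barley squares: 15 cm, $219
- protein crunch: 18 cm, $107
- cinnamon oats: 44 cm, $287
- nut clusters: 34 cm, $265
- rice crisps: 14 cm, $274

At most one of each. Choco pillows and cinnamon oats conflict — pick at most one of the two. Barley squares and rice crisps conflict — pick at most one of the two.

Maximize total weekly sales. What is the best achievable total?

Best packing: berry bites + choco pillows + seed granola + quinoa pops + rice crisps — 136 cm, 1762 total.
An exhaustive check of the 512 subsets confirms 1762.

1762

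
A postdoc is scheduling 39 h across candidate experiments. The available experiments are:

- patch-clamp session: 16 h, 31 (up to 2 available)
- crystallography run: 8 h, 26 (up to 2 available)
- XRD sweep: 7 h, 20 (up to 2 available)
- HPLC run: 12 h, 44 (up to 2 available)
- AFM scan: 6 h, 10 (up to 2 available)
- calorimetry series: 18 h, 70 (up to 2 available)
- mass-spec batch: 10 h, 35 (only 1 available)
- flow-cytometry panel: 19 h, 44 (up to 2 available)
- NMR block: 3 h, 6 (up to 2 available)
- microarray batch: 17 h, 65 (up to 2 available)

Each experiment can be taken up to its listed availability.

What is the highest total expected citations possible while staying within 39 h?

Density check — calorimetry series 3.89, microarray batch 3.82, HPLC run 3.67 are the best per h.
Taking 2×calorimetry series + NMR block: 39 h used, 146 in expected citations.
Every other selection either busts 39 h or exceeds an availability limit or fails to beat 146.

146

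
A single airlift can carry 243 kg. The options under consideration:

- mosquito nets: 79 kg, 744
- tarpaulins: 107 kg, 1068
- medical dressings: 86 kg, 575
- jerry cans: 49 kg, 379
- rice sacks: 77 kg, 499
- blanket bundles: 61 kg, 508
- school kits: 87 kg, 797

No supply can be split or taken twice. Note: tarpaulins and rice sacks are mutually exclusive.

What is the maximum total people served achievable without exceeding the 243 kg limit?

2244

Taking the top-ratio supplies first gives mosquito nets + tarpaulins + jerry cans for 2191 (235 kg).
Replace mosquito nets with school kits: the trade gains 53 net, giving 2244 at 243 kg.
Every other selection either busts 243 kg or breaks a pairing rule or fails to beat 2244.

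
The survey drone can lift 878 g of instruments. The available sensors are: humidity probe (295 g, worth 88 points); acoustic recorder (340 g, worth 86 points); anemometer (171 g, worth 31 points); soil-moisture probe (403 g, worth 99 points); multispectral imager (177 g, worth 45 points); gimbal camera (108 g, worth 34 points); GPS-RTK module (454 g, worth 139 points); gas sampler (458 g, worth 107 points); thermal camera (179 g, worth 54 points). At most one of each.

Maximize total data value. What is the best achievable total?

261

Ranking by ratio (data value/g): gimbal camera 0.31, GPS-RTK module 0.31, thermal camera 0.30, humidity probe 0.30.
Filling by ratio: gimbal camera + GPS-RTK module + thermal camera for 227, with 137 g left unused.
The 179 g tied up in thermal camera is better spent on humidity probe — total rises to 261 (857 g).
The spare 21 g is too small for any remaining sensor, and no exchange beats 261.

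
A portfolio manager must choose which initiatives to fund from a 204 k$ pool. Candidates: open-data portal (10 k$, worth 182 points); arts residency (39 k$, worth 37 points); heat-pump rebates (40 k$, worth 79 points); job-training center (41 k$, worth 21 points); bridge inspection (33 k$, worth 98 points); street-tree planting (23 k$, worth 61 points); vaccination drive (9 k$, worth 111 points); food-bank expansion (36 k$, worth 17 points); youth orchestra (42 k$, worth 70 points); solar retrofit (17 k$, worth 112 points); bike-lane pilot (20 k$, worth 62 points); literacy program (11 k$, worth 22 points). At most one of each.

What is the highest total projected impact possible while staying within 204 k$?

775

Density check — open-data portal 18.20, vaccination drive 12.33, solar retrofit 6.59 are the best per k$.
The ratio heuristic lands on open-data portal + arts residency + heat-pump rebates + bridge inspection + street-tree planting + vaccination drive + solar retrofit + bike-lane pilot + literacy program (764) but leaves 2 k$ idle.
Dropping arts residency and literacy program frees 50 k$; slotting in youth orchestra (42 k$) lifts the total to 775 at 194 k$.
Runner-up open-data portal + arts residency + heat-pump rebates + bridge inspection + street-tree planting + vaccination drive + solar retrofit + bike-lane pilot + literacy program tops out at 764.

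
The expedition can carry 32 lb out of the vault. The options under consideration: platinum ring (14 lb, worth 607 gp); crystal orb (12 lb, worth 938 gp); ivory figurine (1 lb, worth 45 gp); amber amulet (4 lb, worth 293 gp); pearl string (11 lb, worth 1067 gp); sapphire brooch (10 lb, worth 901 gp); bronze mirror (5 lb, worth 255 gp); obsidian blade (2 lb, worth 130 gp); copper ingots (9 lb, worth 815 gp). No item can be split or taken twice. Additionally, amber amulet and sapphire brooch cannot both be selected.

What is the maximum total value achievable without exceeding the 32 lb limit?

By value per lb: pearl string 97.00, copper ingots 90.56, sapphire brooch 90.10 lead.
Taking pearl string + sapphire brooch + obsidian blade + copper ingots: 32 lb used, 2913 in value.

2913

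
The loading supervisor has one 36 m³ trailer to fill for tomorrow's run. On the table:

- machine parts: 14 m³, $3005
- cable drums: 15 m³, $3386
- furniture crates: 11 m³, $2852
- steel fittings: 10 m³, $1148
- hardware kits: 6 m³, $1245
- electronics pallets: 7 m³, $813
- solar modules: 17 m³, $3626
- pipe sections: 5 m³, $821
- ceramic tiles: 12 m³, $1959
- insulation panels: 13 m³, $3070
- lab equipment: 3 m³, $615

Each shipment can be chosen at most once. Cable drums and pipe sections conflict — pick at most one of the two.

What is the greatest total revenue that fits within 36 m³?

Density check — furniture crates 259.27, insulation panels 236.15, cable drums 225.73 are the best per m³.
A density-first pass picks furniture crates + hardware kits + insulation panels + lab equipment — 7782 at 33 m³.
The 13 m³ tied up in insulation panels is better spent on cable drums — total rises to 8098 (35 m³).
The spare 1 m³ is too small for any remaining shipment, and no feasible exchange beats 8098.

8098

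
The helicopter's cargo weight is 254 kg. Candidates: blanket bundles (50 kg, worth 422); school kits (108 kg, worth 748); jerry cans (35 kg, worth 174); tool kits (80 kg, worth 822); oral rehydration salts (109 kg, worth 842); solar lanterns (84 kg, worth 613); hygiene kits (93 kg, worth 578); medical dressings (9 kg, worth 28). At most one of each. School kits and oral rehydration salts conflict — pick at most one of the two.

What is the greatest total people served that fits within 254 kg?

2114

By people served per kg: tool kits 10.28, blanket bundles 8.44, oral rehydration salts 7.72 lead.
The ratio ordering already packs tightly: blanket bundles + tool kits + oral rehydration salts + medical dressings, 248 kg, 2114.
No other feasible combination exceeds 2114.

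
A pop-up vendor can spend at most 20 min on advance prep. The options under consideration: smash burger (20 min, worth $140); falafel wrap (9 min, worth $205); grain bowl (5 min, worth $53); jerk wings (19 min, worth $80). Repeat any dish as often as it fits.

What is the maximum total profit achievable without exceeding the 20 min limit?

410

By profit per min: falafel wrap 22.78, grain bowl 10.60, smash burger 7.00, jerk wings 4.21 lead.
Taking 2×falafel wrap: 18 min used, 410 in profit.
Every other selection either busts 20 min or fails to beat 410.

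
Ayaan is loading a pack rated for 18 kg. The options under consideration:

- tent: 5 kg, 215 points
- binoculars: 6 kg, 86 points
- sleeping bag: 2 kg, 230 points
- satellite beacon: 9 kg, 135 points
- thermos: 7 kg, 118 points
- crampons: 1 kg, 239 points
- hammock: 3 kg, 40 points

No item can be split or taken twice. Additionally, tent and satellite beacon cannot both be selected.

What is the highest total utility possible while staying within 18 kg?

842

Best packing: tent + sleeping bag + thermos + crampons + hammock — 18 kg, 842 total.
The closest alternative, tent + binoculars + sleeping bag + crampons + hammock, reaches only 810.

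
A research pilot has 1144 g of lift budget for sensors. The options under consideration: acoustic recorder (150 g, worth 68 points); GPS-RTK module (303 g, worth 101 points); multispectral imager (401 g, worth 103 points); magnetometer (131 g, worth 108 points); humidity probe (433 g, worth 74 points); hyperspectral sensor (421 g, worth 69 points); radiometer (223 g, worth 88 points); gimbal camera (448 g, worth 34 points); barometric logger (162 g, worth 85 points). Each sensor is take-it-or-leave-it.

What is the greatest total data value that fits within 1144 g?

452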